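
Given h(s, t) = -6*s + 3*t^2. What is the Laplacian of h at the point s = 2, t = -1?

6

∂²h/∂s² = 0
∂²h/∂t² = 6
∇²h = 6
At (2, -1): 6.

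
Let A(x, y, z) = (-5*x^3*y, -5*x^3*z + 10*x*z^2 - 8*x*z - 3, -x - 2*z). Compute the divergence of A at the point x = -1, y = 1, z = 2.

-17

∂A₁/∂x = -15*x^2*y
∂A₂/∂y = 0
∂A₃/∂z = -2
∇·A = -15*x^2*y - 2
At (-1, 1, 2): -17.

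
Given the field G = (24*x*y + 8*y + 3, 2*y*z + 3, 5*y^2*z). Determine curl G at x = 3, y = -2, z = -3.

(64, 0, -80)

(∇×G)₁ = ∂G₃/∂y − ∂G₂/∂z = 10*y*z - 2*y
(∇×G)₂ = ∂G₁/∂z − ∂G₃/∂x = 0
(∇×G)₃ = ∂G₂/∂x − ∂G₁/∂y = -24*x - 8
∇×G = (10*y*z - 2*y, 0, -24*x - 8)
At (3, -2, -3): (64, 0, -80).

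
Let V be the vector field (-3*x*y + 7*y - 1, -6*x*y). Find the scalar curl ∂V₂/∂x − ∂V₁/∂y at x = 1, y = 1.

∂V₂/∂x = -6*y
∂V₁/∂y = -3*x + 7
Scalar curl = 3*x - 6*y - 7
At (1, 1): -10.

-10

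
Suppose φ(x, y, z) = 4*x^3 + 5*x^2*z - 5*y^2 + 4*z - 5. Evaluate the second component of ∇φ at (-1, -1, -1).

10

(∇φ)_2 = ∂φ/∂y = -10*y
At (-1, -1, -1): 10.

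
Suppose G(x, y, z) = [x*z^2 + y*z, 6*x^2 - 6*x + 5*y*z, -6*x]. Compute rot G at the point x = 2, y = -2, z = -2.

(10, -4, 20)

(∇×G)₁ = ∂G₃/∂y − ∂G₂/∂z = -5*y
(∇×G)₂ = ∂G₁/∂z − ∂G₃/∂x = 2*x*z + y + 6
(∇×G)₃ = ∂G₂/∂x − ∂G₁/∂y = 12*x - z - 6
∇×G = (-5*y, 2*x*z + y + 6, 12*x - z - 6)
At (2, -2, -2): (10, -4, 20).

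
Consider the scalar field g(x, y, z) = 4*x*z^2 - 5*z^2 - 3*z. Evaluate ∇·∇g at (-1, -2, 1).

-18

∂²g/∂x² = 0
∂²g/∂y² = 0
∂²g/∂z² = 2*(4*x - 5)
∇²g = 8*x - 10
At (-1, -2, 1): -18.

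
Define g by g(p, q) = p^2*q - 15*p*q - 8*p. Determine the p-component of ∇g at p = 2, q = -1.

3

(∇g)_1 = ∂g/∂p = 2*p*q - 15*q - 8
At (2, -1): 3.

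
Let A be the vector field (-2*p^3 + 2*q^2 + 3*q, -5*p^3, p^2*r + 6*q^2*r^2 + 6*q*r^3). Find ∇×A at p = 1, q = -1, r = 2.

(∇×A)₁ = ∂A₃/∂q − ∂A₂/∂r = 12*q*r^2 + 6*r^3
(∇×A)₂ = ∂A₁/∂r − ∂A₃/∂p = -2*p*r
(∇×A)₃ = ∂A₂/∂p − ∂A₁/∂q = -15*p^2 - 4*q - 3
∇×A = (12*q*r^2 + 6*r^3, -2*p*r, -15*p^2 - 4*q - 3)
At (1, -1, 2): (0, -4, -14).

(0, -4, -14)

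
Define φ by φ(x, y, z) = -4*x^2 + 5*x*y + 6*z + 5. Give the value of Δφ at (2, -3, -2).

∂²φ/∂x² = -8
∂²φ/∂y² = 0
∂²φ/∂z² = 0
∇²φ = -8
At (2, -3, -2): -8.

-8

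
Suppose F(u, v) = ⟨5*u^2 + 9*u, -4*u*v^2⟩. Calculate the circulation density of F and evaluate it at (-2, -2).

∂F₂/∂u = -4*v^2
∂F₁/∂v = 0
Scalar curl = -4*v^2
At (-2, -2): -16.

-16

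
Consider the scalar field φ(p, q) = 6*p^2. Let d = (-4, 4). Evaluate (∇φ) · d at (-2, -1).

∂φ/∂p = 12*p
∂φ/∂q = 0
∇φ at (-2, -1) = (-24, 0)
∇φ · d = (-24)(-4) + (0)(4) = 96

96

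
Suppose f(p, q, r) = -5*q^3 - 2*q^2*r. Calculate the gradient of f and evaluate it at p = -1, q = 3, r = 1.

(0, -147, -18)

∂f/∂p = 0
∂f/∂q = -15*q^2 - 4*q*r
∂f/∂r = -2*q^2
∇f = (0, -15*q^2 - 4*q*r, -2*q^2)
At (-1, 3, 1): (0, -147, -18).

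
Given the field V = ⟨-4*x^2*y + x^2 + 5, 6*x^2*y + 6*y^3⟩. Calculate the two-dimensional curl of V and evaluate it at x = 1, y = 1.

16

∂V₂/∂x = 12*x*y
∂V₁/∂y = -4*x^2
Scalar curl = 4*x^2 + 12*x*y
At (1, 1): 16.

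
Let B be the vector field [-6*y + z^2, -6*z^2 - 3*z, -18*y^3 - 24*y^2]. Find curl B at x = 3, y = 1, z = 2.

(∇×B)₁ = ∂B₃/∂y − ∂B₂/∂z = -54*y^2 - 48*y + 12*z + 3
(∇×B)₂ = ∂B₁/∂z − ∂B₃/∂x = 2*z
(∇×B)₃ = ∂B₂/∂x − ∂B₁/∂y = 6
∇×B = (-54*y^2 - 48*y + 12*z + 3, 2*z, 6)
At (3, 1, 2): (-75, 4, 6).

(-75, 4, 6)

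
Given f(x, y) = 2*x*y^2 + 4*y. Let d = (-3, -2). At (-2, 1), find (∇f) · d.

2

∂f/∂x = 2*y^2
∂f/∂y = 4*x*y + 4
∇f at (-2, 1) = (2, -4)
∇f · d = (2)(-3) + (-4)(-2) = 2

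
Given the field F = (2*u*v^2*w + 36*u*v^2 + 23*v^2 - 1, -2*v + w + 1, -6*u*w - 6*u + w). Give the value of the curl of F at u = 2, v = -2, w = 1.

(∇×F)₁ = ∂F₃/∂v − ∂F₂/∂w = -1
(∇×F)₂ = ∂F₁/∂w − ∂F₃/∂u = 2*u*v^2 + 6*w + 6
(∇×F)₃ = ∂F₂/∂u − ∂F₁/∂v = -4*u*v*w - 72*u*v - 46*v
∇×F = (-1, 2*u*v^2 + 6*w + 6, -4*u*v*w - 72*u*v - 46*v)
At (2, -2, 1): (-1, 28, 396).

(-1, 28, 396)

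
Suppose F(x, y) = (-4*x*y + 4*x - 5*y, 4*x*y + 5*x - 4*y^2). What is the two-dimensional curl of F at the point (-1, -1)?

2

∂F₂/∂x = 4*y + 5
∂F₁/∂y = -4*x - 5
Scalar curl = 4*x + 4*y + 10
At (-1, -1): 2.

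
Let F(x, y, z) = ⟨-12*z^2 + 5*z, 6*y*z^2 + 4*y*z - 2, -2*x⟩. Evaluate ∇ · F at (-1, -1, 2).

32

∂F₁/∂x = 0
∂F₂/∂y = 6*z^2 + 4*z
∂F₃/∂z = 0
∇·F = 6*z^2 + 4*z
At (-1, -1, 2): 32.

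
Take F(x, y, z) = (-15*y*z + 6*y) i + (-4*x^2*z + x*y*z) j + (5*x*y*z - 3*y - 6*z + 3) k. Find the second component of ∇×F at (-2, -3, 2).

(∇×F)_2 = ∂F₁/∂z − ∂F₃/∂x
= -15*y − (5*y*z)
= -5*y*z - 15*y
At (-2, -3, 2): 75.

75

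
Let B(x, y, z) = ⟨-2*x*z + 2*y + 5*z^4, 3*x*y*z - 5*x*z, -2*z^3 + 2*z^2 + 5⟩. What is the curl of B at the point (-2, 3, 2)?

(∇×B)₁ = ∂B₃/∂y − ∂B₂/∂z = -3*x*y + 5*x
(∇×B)₂ = ∂B₁/∂z − ∂B₃/∂x = -2*x + 20*z^3
(∇×B)₃ = ∂B₂/∂x − ∂B₁/∂y = 3*y*z - 5*z - 2
∇×B = (-3*x*y + 5*x, -2*x + 20*z^3, 3*y*z - 5*z - 2)
At (-2, 3, 2): (8, 164, 6).

(8, 164, 6)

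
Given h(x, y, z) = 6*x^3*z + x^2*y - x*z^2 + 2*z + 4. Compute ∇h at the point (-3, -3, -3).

(-477, 9, -178)

∂h/∂x = 18*x^2*z + 2*x*y - z^2
∂h/∂y = x^2
∂h/∂z = 6*x^3 - 2*x*z + 2
∇h = (18*x^2*z + 2*x*y - z^2, x^2, 6*x^3 - 2*x*z + 2)
At (-3, -3, -3): (-477, 9, -178).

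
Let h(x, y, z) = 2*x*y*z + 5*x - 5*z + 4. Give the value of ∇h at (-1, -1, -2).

(9, 4, -3)

∂h/∂x = 2*y*z + 5
∂h/∂y = 2*x*z
∂h/∂z = 2*x*y - 5
∇h = (2*y*z + 5, 2*x*z, 2*x*y - 5)
At (-1, -1, -2): (9, 4, -3).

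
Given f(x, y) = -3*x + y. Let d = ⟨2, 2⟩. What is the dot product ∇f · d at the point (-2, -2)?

∂f/∂x = -3
∂f/∂y = 1
∇f at (-2, -2) = (-3, 1)
∇f · d = (-3)(2) + (1)(2) = -4

-4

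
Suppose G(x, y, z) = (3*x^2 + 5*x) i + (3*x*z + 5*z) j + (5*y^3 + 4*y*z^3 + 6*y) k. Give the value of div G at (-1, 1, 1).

∂G₁/∂x = 6*x + 5
∂G₂/∂y = 0
∂G₃/∂z = 12*y*z^2
∇·G = 6*x + 12*y*z^2 + 5
At (-1, 1, 1): 11.

11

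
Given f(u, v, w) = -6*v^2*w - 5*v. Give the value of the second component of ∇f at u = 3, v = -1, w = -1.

-17

(∇f)_2 = ∂f/∂v = -12*v*w - 5
At (3, -1, -1): -17.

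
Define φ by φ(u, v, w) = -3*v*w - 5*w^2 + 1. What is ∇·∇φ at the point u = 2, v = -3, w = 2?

-10

∂²φ/∂u² = 0
∂²φ/∂v² = 0
∂²φ/∂w² = -10
∇²φ = -10
At (2, -3, 2): -10.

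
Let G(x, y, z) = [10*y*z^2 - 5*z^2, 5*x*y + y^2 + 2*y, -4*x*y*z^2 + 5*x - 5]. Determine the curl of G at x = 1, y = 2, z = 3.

(∇×G)₁ = ∂G₃/∂y − ∂G₂/∂z = -4*x*z^2
(∇×G)₂ = ∂G₁/∂z − ∂G₃/∂x = 4*y*z^2 + 20*y*z - 10*z - 5
(∇×G)₃ = ∂G₂/∂x − ∂G₁/∂y = 5*y - 10*z^2
∇×G = (-4*x*z^2, 4*y*z^2 + 20*y*z - 10*z - 5, 5*y - 10*z^2)
At (1, 2, 3): (-36, 157, -80).

(-36, 157, -80)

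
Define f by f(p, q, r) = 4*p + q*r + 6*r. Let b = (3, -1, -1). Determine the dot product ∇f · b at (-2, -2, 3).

∂f/∂p = 4
∂f/∂q = r
∂f/∂r = q + 6
∇f at (-2, -2, 3) = (4, 3, 4)
∇f · b = (4)(3) + (3)(-1) + (4)(-1) = 5

5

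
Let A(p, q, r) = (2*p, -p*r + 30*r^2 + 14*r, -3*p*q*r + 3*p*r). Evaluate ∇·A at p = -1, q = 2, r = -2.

∂A₁/∂p = 2
∂A₂/∂q = 0
∂A₃/∂r = -3*p*q + 3*p
∇·A = -3*p*q + 3*p + 2
At (-1, 2, -2): 5.

5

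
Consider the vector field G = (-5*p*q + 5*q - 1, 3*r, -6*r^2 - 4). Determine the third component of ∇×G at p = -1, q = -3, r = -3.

-10

(∇×G)_3 = ∂G₂/∂p − ∂G₁/∂q
= 0 − (-5*p + 5)
= 5*p - 5
At (-1, -3, -3): -10.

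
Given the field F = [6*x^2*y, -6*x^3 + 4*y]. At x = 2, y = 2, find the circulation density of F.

∂F₂/∂x = -18*x^2
∂F₁/∂y = 6*x^2
Scalar curl = -24*x^2
At (2, 2): -96.

-96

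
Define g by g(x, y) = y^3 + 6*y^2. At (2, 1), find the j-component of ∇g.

15

(∇g)_2 = ∂g/∂y = 3*y^2 + 12*y
At (2, 1): 15.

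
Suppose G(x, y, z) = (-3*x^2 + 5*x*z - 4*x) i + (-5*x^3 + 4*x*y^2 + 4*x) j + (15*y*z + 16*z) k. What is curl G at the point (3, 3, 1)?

(∇×G)₁ = ∂G₃/∂y − ∂G₂/∂z = 15*z
(∇×G)₂ = ∂G₁/∂z − ∂G₃/∂x = 5*x
(∇×G)₃ = ∂G₂/∂x − ∂G₁/∂y = -15*x^2 + 4*y^2 + 4
∇×G = (15*z, 5*x, -15*x^2 + 4*y^2 + 4)
At (3, 3, 1): (15, 15, -95).

(15, 15, -95)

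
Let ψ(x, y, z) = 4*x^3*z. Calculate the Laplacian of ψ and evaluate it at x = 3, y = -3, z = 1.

∂²ψ/∂x² = 24*x*z
∂²ψ/∂y² = 0
∂²ψ/∂z² = 0
∇²ψ = 24*x*z
At (3, -3, 1): 72.

72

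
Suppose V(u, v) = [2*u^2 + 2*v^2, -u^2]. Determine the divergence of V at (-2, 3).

∂V₁/∂u = 4*u
∂V₂/∂v = 0
∇·V = 4*u
At (-2, 3): -8.

-8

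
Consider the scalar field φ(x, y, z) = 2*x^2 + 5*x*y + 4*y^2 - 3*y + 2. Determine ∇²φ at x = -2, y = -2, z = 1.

∂²φ/∂x² = 4
∂²φ/∂y² = 8
∂²φ/∂z² = 0
∇²φ = 12
At (-2, -2, 1): 12.

12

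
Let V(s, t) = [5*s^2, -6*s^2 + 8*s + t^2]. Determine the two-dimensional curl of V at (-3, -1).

44

∂V₂/∂s = -12*s + 8
∂V₁/∂t = 0
Scalar curl = -12*s + 8
At (-3, -1): 44.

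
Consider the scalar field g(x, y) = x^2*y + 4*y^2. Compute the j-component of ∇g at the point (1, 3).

25

(∇g)_2 = ∂g/∂y = x^2 + 8*y
At (1, 3): 25.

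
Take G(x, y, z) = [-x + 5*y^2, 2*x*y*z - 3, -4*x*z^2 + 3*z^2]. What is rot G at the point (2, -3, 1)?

(∇×G)₁ = ∂G₃/∂y − ∂G₂/∂z = -2*x*y
(∇×G)₂ = ∂G₁/∂z − ∂G₃/∂x = 4*z^2
(∇×G)₃ = ∂G₂/∂x − ∂G₁/∂y = 2*y*z - 10*y
∇×G = (-2*x*y, 4*z^2, 2*y*z - 10*y)
At (2, -3, 1): (12, 4, 24).

(12, 4, 24)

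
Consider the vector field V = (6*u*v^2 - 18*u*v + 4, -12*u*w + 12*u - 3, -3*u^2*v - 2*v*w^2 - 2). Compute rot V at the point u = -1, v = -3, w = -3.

(∇×V)₁ = ∂V₃/∂v − ∂V₂/∂w = -3*u^2 + 12*u - 2*w^2
(∇×V)₂ = ∂V₁/∂w − ∂V₃/∂u = 6*u*v
(∇×V)₃ = ∂V₂/∂u − ∂V₁/∂v = -12*u*v + 18*u - 12*w + 12
∇×V = (-3*u^2 + 12*u - 2*w^2, 6*u*v, -12*u*v + 18*u - 12*w + 12)
At (-1, -3, -3): (-33, 18, -6).

(-33, 18, -6)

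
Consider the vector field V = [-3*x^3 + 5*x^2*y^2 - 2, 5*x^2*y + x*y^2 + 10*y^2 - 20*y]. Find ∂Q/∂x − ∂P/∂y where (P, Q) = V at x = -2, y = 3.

-171

∂V₂/∂x = 10*x*y + y^2
∂V₁/∂y = 10*x^2*y
Scalar curl = -10*x^2*y + 10*x*y + y^2
At (-2, 3): -171.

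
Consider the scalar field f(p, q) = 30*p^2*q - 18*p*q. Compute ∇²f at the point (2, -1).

∂²f/∂p² = 60*q
∂²f/∂q² = 0
∇²f = 60*q
At (2, -1): -60.

-60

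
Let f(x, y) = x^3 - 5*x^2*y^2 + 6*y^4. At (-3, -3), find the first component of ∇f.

297

(∇f)_1 = ∂f/∂x = 3*x^2 - 10*x*y^2
At (-3, -3): 297.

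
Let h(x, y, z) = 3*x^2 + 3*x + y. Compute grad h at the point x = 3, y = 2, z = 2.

∂h/∂x = 6*x + 3
∂h/∂y = 1
∂h/∂z = 0
∇h = (6*x + 3, 1, 0)
At (3, 2, 2): (21, 1, 0).

(21, 1, 0)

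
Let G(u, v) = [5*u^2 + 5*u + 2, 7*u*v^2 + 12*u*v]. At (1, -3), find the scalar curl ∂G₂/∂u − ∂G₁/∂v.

27

∂G₂/∂u = 7*v^2 + 12*v
∂G₁/∂v = 0
Scalar curl = 7*v^2 + 12*v
At (1, -3): 27.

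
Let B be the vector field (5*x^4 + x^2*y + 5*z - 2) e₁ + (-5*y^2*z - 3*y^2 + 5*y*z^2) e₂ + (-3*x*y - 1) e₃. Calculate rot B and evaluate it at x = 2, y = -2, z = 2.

(54, -1, -4)

(∇×B)₁ = ∂B₃/∂y − ∂B₂/∂z = -3*x + 5*y^2 - 10*y*z
(∇×B)₂ = ∂B₁/∂z − ∂B₃/∂x = 3*y + 5
(∇×B)₃ = ∂B₂/∂x − ∂B₁/∂y = -x^2
∇×B = (-3*x + 5*y^2 - 10*y*z, 3*y + 5, -x^2)
At (2, -2, 2): (54, -1, -4).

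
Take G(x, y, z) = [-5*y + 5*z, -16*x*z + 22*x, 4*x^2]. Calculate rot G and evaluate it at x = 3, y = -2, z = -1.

(∇×G)₁ = ∂G₃/∂y − ∂G₂/∂z = 16*x
(∇×G)₂ = ∂G₁/∂z − ∂G₃/∂x = -8*x + 5
(∇×G)₃ = ∂G₂/∂x − ∂G₁/∂y = -16*z + 27
∇×G = (16*x, -8*x + 5, -16*z + 27)
At (3, -2, -1): (48, -19, 43).

(48, -19, 43)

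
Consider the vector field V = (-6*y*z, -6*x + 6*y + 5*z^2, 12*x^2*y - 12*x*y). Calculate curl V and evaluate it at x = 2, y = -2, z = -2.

(44, 84, -18)

(∇×V)₁ = ∂V₃/∂y − ∂V₂/∂z = 12*x^2 - 12*x - 10*z
(∇×V)₂ = ∂V₁/∂z − ∂V₃/∂x = -24*x*y + 6*y
(∇×V)₃ = ∂V₂/∂x − ∂V₁/∂y = 6*z - 6
∇×V = (12*x^2 - 12*x - 10*z, -24*x*y + 6*y, 6*z - 6)
At (2, -2, -2): (44, 84, -18).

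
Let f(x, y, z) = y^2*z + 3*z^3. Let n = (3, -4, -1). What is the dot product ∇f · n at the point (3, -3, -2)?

-93

∂f/∂x = 0
∂f/∂y = 2*y*z
∂f/∂z = y^2 + 9*z^2
∇f at (3, -3, -2) = (0, 12, 45)
∇f · n = (0)(3) + (12)(-4) + (45)(-1) = -93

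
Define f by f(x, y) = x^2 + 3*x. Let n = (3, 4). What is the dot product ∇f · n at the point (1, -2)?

∂f/∂x = 2*x + 3
∂f/∂y = 0
∇f at (1, -2) = (5, 0)
∇f · n = (5)(3) + (0)(4) = 15

15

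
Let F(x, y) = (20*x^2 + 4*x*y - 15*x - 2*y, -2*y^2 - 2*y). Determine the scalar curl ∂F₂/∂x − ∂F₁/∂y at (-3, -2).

∂F₂/∂x = 0
∂F₁/∂y = 4*x - 2
Scalar curl = -4*x + 2
At (-3, -2): 14.

14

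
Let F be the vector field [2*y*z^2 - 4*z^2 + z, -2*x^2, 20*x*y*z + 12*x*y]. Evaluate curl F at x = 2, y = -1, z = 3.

(144, 37, -26)

(∇×F)₁ = ∂F₃/∂y − ∂F₂/∂z = 20*x*z + 12*x
(∇×F)₂ = ∂F₁/∂z − ∂F₃/∂x = -16*y*z - 12*y - 8*z + 1
(∇×F)₃ = ∂F₂/∂x − ∂F₁/∂y = -4*x - 2*z^2
∇×F = (20*x*z + 12*x, -16*y*z - 12*y - 8*z + 1, -4*x - 2*z^2)
At (2, -1, 3): (144, 37, -26).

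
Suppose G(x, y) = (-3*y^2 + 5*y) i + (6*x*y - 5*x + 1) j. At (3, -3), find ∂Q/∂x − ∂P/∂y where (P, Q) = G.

∂G₂/∂x = 6*y - 5
∂G₁/∂y = -6*y + 5
Scalar curl = 12*y - 10
At (3, -3): -46.

-46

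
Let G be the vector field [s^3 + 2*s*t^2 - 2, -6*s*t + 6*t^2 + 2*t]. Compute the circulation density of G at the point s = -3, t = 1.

6

∂G₂/∂s = -6*t
∂G₁/∂t = 4*s*t
Scalar curl = -4*s*t - 6*t
At (-3, 1): 6.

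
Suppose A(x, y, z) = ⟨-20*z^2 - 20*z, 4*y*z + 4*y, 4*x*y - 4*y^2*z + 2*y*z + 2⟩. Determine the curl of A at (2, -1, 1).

(22, -56, 0)

(∇×A)₁ = ∂A₃/∂y − ∂A₂/∂z = 4*x - 8*y*z - 4*y + 2*z
(∇×A)₂ = ∂A₁/∂z − ∂A₃/∂x = -4*y - 40*z - 20
(∇×A)₃ = ∂A₂/∂x − ∂A₁/∂y = 0
∇×A = (4*x - 8*y*z - 4*y + 2*z, -4*y - 40*z - 20, 0)
At (2, -1, 1): (22, -56, 0).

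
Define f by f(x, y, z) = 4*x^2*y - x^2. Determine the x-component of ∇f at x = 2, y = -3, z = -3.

-52

(∇f)_1 = ∂f/∂x = 8*x*y - 2*x
At (2, -3, -3): -52.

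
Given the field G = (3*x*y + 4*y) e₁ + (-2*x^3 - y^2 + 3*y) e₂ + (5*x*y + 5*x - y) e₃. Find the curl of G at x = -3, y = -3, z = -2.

(-16, 10, -49)

(∇×G)₁ = ∂G₃/∂y − ∂G₂/∂z = 5*x - 1
(∇×G)₂ = ∂G₁/∂z − ∂G₃/∂x = -5*y - 5
(∇×G)₃ = ∂G₂/∂x − ∂G₁/∂y = -6*x^2 - 3*x - 4
∇×G = (5*x - 1, -5*y - 5, -6*x^2 - 3*x - 4)
At (-3, -3, -2): (-16, 10, -49).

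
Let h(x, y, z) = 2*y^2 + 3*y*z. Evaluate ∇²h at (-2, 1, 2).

∂²h/∂x² = 0
∂²h/∂y² = 4
∂²h/∂z² = 0
∇²h = 4
At (-2, 1, 2): 4.

4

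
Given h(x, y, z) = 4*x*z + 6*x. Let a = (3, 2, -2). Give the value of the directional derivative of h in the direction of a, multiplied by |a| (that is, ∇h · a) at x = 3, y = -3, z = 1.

6

∂h/∂x = 4*z + 6
∂h/∂y = 0
∂h/∂z = 4*x
∇h at (3, -3, 1) = (10, 0, 12)
∇h · a = (10)(3) + (0)(2) + (12)(-2) = 6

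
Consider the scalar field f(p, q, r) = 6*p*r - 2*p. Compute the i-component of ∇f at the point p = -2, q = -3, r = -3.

-20

(∇f)_1 = ∂f/∂p = 6*r - 2
At (-2, -3, -3): -20.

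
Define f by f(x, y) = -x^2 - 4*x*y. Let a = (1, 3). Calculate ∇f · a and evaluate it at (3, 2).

-50

∂f/∂x = -2*x - 4*y
∂f/∂y = -4*x
∇f at (3, 2) = (-14, -12)
∇f · a = (-14)(1) + (-12)(3) = -50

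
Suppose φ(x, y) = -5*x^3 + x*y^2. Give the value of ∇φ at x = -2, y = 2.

(-56, -8)

∂φ/∂x = -15*x^2 + y^2
∂φ/∂y = 2*x*y
∇φ = (-15*x^2 + y^2, 2*x*y)
At (-2, 2): (-56, -8).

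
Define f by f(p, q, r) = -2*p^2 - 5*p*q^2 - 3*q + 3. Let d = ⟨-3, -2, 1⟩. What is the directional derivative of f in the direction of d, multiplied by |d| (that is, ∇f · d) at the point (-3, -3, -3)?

285

∂f/∂p = -4*p - 5*q^2
∂f/∂q = -10*p*q - 3
∂f/∂r = 0
∇f at (-3, -3, -3) = (-33, -93, 0)
∇f · d = (-33)(-3) + (-93)(-2) + (0)(1) = 285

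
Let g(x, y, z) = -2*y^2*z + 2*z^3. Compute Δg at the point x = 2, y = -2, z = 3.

∂²g/∂x² = 0
∂²g/∂y² = -4*z
∂²g/∂z² = 12*z
∇²g = 8*z
At (2, -2, 3): 24.

24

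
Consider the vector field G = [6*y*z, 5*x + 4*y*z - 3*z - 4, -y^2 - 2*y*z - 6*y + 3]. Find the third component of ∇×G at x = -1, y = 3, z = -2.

17

(∇×G)_3 = ∂G₂/∂x − ∂G₁/∂y
= 5 − (6*z)
= -6*z + 5
At (-1, 3, -2): 17.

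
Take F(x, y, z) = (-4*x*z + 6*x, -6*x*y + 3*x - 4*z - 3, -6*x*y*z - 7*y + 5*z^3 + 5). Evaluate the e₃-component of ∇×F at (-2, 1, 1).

(∇×F)_3 = ∂F₂/∂x − ∂F₁/∂y
= -6*y + 3 − (0)
= -6*y + 3
At (-2, 1, 1): -3.

-3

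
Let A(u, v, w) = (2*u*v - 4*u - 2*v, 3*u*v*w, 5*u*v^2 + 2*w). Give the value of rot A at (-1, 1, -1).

(∇×A)₁ = ∂A₃/∂v − ∂A₂/∂w = 7*u*v
(∇×A)₂ = ∂A₁/∂w − ∂A₃/∂u = -5*v^2
(∇×A)₃ = ∂A₂/∂u − ∂A₁/∂v = -2*u + 3*v*w + 2
∇×A = (7*u*v, -5*v^2, -2*u + 3*v*w + 2)
At (-1, 1, -1): (-7, -5, 1).

(-7, -5, 1)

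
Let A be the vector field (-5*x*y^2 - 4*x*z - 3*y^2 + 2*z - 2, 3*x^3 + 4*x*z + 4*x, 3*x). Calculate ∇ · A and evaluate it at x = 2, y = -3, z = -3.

-33

∂A₁/∂x = -5*y^2 - 4*z
∂A₂/∂y = 0
∂A₃/∂z = 0
∇·A = -5*y^2 - 4*z
At (2, -3, -3): -33.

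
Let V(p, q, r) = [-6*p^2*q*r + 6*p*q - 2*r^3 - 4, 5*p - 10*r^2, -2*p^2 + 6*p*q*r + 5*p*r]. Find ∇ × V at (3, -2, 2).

(76, 110, 95)

(∇×V)₁ = ∂V₃/∂q − ∂V₂/∂r = 6*p*r + 20*r
(∇×V)₂ = ∂V₁/∂r − ∂V₃/∂p = -6*p^2*q + 4*p - 6*q*r - 6*r^2 - 5*r
(∇×V)₃ = ∂V₂/∂p − ∂V₁/∂q = 6*p^2*r - 6*p + 5
∇×V = (6*p*r + 20*r, -6*p^2*q + 4*p - 6*q*r - 6*r^2 - 5*r, 6*p^2*r - 6*p + 5)
At (3, -2, 2): (76, 110, 95).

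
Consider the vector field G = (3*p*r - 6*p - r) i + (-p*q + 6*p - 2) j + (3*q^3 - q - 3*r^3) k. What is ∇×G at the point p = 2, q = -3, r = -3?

(80, 5, 9)

(∇×G)₁ = ∂G₃/∂q − ∂G₂/∂r = 9*q^2 - 1
(∇×G)₂ = ∂G₁/∂r − ∂G₃/∂p = 3*p - 1
(∇×G)₃ = ∂G₂/∂p − ∂G₁/∂q = -q + 6
∇×G = (9*q^2 - 1, 3*p - 1, -q + 6)
At (2, -3, -3): (80, 5, 9).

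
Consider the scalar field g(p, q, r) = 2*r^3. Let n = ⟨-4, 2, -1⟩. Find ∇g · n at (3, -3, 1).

-6

∂g/∂p = 0
∂g/∂q = 0
∂g/∂r = 6*r^2
∇g at (3, -3, 1) = (0, 0, 6)
∇g · n = (0)(-4) + (0)(2) + (6)(-1) = -6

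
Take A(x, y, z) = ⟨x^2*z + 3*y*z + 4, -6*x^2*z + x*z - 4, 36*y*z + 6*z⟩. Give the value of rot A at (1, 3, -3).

(∇×A)₁ = ∂A₃/∂y − ∂A₂/∂z = 6*x^2 - x + 36*z
(∇×A)₂ = ∂A₁/∂z − ∂A₃/∂x = x^2 + 3*y
(∇×A)₃ = ∂A₂/∂x − ∂A₁/∂y = -12*x*z - 2*z
∇×A = (6*x^2 - x + 36*z, x^2 + 3*y, -12*x*z - 2*z)
At (1, 3, -3): (-103, 10, 42).

(-103, 10, 42)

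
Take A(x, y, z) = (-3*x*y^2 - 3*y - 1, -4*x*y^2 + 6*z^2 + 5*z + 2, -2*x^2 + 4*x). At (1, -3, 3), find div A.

-3

∂A₁/∂x = -3*y^2
∂A₂/∂y = -8*x*y
∂A₃/∂z = 0
∇·A = -8*x*y - 3*y^2
At (1, -3, 3): -3.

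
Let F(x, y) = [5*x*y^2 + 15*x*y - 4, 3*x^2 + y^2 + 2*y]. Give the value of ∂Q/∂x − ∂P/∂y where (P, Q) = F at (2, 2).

-58

∂F₂/∂x = 6*x
∂F₁/∂y = 10*x*y + 15*x
Scalar curl = -10*x*y - 9*x
At (2, 2): -58.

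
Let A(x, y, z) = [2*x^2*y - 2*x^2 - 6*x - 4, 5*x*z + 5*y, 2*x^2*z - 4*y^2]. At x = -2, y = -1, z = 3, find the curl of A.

(18, 24, 7)

(∇×A)₁ = ∂A₃/∂y − ∂A₂/∂z = -5*x - 8*y
(∇×A)₂ = ∂A₁/∂z − ∂A₃/∂x = -4*x*z
(∇×A)₃ = ∂A₂/∂x − ∂A₁/∂y = -2*x^2 + 5*z
∇×A = (-5*x - 8*y, -4*x*z, -2*x^2 + 5*z)
At (-2, -1, 3): (18, 24, 7).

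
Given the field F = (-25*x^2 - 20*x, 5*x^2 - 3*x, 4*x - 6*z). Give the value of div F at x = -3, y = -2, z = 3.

124

∂F₁/∂x = -50*x - 20
∂F₂/∂y = 0
∂F₃/∂z = -6
∇·F = -50*x - 26
At (-3, -2, 3): 124.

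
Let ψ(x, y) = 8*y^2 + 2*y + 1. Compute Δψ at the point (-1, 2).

∂²ψ/∂x² = 0
∂²ψ/∂y² = 16
∇²ψ = 16
At (-1, 2): 16.

16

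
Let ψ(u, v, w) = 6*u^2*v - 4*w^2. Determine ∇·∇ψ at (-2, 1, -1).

4

∂²ψ/∂u² = 12*v
∂²ψ/∂v² = 0
∂²ψ/∂w² = -8
∇²ψ = 12*v - 8
At (-2, 1, -1): 4.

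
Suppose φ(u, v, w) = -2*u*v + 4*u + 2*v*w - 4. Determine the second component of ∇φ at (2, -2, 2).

(∇φ)_2 = ∂φ/∂v = -2*u + 2*w
At (2, -2, 2): 0.

0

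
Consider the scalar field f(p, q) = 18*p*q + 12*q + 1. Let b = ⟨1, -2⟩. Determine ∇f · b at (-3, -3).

∂f/∂p = 18*q
∂f/∂q = 18*p + 12
∇f at (-3, -3) = (-54, -42)
∇f · b = (-54)(1) + (-42)(-2) = 30

30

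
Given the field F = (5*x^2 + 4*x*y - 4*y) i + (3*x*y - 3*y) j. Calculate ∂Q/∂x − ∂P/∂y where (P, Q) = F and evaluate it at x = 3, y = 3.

∂F₂/∂x = 3*y
∂F₁/∂y = 4*x - 4
Scalar curl = -4*x + 3*y + 4
At (3, 3): 1.

1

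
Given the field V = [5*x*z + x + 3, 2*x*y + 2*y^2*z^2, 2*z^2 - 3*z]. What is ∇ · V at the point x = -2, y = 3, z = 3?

129

∂V₁/∂x = 5*z + 1
∂V₂/∂y = 2*x + 4*y*z^2
∂V₃/∂z = 4*z - 3
∇·V = 2*x + 4*y*z^2 + 9*z - 2
At (-2, 3, 3): 129.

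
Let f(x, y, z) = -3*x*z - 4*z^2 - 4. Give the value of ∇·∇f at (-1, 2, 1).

∂²f/∂x² = 0
∂²f/∂y² = 0
∂²f/∂z² = -8
∇²f = -8
At (-1, 2, 1): -8.

-8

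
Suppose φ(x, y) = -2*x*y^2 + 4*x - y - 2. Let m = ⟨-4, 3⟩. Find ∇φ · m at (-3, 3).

161

∂φ/∂x = -2*y^2 + 4
∂φ/∂y = -4*x*y - 1
∇φ at (-3, 3) = (-14, 35)
∇φ · m = (-14)(-4) + (35)(3) = 161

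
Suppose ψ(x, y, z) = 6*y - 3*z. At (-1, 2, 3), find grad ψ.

∂ψ/∂x = 0
∂ψ/∂y = 6
∂ψ/∂z = -3
∇ψ = (0, 6, -3)
At (-1, 2, 3): (0, 6, -3).

(0, 6, -3)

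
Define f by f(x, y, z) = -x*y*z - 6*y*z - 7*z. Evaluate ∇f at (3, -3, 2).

∂f/∂x = -y*z
∂f/∂y = -x*z - 6*z
∂f/∂z = -x*y - 6*y - 7
∇f = (-y*z, -x*z - 6*z, -x*y - 6*y - 7)
At (3, -3, 2): (6, -18, 20).

(6, -18, 20)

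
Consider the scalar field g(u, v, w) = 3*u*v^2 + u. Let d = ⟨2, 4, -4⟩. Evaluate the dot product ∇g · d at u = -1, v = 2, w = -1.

∂g/∂u = 3*v^2 + 1
∂g/∂v = 6*u*v
∂g/∂w = 0
∇g at (-1, 2, -1) = (13, -12, 0)
∇g · d = (13)(2) + (-12)(4) + (0)(-4) = -22

-22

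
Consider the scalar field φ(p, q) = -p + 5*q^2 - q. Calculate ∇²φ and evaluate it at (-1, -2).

∂²φ/∂p² = 0
∂²φ/∂q² = 10
∇²φ = 10
At (-1, -2): 10.

10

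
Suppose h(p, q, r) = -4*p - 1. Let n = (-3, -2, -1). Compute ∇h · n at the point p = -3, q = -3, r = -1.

12

∂h/∂p = -4
∂h/∂q = 0
∂h/∂r = 0
∇h at (-3, -3, -1) = (-4, 0, 0)
∇h · n = (-4)(-3) + (0)(-2) + (0)(-1) = 12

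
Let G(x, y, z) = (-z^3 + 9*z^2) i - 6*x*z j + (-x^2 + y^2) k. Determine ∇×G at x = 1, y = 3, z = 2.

(∇×G)₁ = ∂G₃/∂y − ∂G₂/∂z = 6*x + 2*y
(∇×G)₂ = ∂G₁/∂z − ∂G₃/∂x = 2*x - 3*z^2 + 18*z
(∇×G)₃ = ∂G₂/∂x − ∂G₁/∂y = -6*z
∇×G = (6*x + 2*y, 2*x - 3*z^2 + 18*z, -6*z)
At (1, 3, 2): (12, 26, -12).

(12, 26, -12)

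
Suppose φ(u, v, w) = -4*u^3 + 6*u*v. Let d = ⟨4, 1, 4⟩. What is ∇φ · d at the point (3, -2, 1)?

∂φ/∂u = -12*u^2 + 6*v
∂φ/∂v = 6*u
∂φ/∂w = 0
∇φ at (3, -2, 1) = (-120, 18, 0)
∇φ · d = (-120)(4) + (18)(1) + (0)(4) = -462

-462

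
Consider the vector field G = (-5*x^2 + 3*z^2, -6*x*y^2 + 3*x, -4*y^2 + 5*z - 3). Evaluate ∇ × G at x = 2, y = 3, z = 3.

(-24, 18, -51)

(∇×G)₁ = ∂G₃/∂y − ∂G₂/∂z = -8*y
(∇×G)₂ = ∂G₁/∂z − ∂G₃/∂x = 6*z
(∇×G)₃ = ∂G₂/∂x − ∂G₁/∂y = -6*y^2 + 3
∇×G = (-8*y, 6*z, -6*y^2 + 3)
At (2, 3, 3): (-24, 18, -51).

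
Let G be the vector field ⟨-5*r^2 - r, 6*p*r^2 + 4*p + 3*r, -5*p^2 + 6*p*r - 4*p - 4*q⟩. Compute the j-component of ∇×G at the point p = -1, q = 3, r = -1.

9

(∇×G)_2 = ∂G₁/∂r − ∂G₃/∂p
= -10*r - 1 − (-10*p + 6*r - 4)
= 10*p - 16*r + 3
At (-1, 3, -1): 9.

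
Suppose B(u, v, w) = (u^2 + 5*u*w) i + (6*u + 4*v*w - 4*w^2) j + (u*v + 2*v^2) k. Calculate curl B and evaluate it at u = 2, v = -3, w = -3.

(-22, 13, 6)

(∇×B)₁ = ∂B₃/∂v − ∂B₂/∂w = u + 8*w
(∇×B)₂ = ∂B₁/∂w − ∂B₃/∂u = 5*u - v
(∇×B)₃ = ∂B₂/∂u − ∂B₁/∂v = 6
∇×B = (u + 8*w, 5*u - v, 6)
At (2, -3, -3): (-22, 13, 6).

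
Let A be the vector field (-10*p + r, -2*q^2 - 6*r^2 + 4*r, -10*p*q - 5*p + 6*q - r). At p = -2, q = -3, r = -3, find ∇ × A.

(∇×A)₁ = ∂A₃/∂q − ∂A₂/∂r = -10*p + 12*r + 2
(∇×A)₂ = ∂A₁/∂r − ∂A₃/∂p = 10*q + 6
(∇×A)₃ = ∂A₂/∂p − ∂A₁/∂q = 0
∇×A = (-10*p + 12*r + 2, 10*q + 6, 0)
At (-2, -3, -3): (-14, -24, 0).

(-14, -24, 0)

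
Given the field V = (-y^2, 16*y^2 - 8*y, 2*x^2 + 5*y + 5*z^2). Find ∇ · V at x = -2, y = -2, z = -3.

-102

∂V₁/∂x = 0
∂V₂/∂y = 32*y - 8
∂V₃/∂z = 10*z
∇·V = 32*y + 10*z - 8
At (-2, -2, -3): -102.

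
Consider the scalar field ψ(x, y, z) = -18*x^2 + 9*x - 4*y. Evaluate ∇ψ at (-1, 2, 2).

(45, -4, 0)

∂ψ/∂x = -36*x + 9
∂ψ/∂y = -4
∂ψ/∂z = 0
∇ψ = (-36*x + 9, -4, 0)
At (-1, 2, 2): (45, -4, 0).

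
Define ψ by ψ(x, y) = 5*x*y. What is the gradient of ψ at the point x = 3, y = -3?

∂ψ/∂x = 5*y
∂ψ/∂y = 5*x
∇ψ = (5*y, 5*x)
At (3, -3): (-15, 15).

(-15, 15)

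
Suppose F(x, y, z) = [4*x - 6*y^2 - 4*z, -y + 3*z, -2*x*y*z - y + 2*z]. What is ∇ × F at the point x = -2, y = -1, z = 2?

(4, -8, -12)

(∇×F)₁ = ∂F₃/∂y − ∂F₂/∂z = -2*x*z - 4
(∇×F)₂ = ∂F₁/∂z − ∂F₃/∂x = 2*y*z - 4
(∇×F)₃ = ∂F₂/∂x − ∂F₁/∂y = 12*y
∇×F = (-2*x*z - 4, 2*y*z - 4, 12*y)
At (-2, -1, 2): (4, -8, -12).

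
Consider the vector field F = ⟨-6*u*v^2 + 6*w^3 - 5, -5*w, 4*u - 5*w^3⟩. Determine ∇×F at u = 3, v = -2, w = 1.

(5, 14, -72)

(∇×F)₁ = ∂F₃/∂v − ∂F₂/∂w = 5
(∇×F)₂ = ∂F₁/∂w − ∂F₃/∂u = 18*w^2 - 4
(∇×F)₃ = ∂F₂/∂u − ∂F₁/∂v = 12*u*v
∇×F = (5, 18*w^2 - 4, 12*u*v)
At (3, -2, 1): (5, 14, -72).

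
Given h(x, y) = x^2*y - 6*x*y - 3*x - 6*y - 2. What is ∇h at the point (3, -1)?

(-3, -15)

∂h/∂x = 2*x*y - 6*y - 3
∂h/∂y = x^2 - 6*x - 6
∇h = (2*x*y - 6*y - 3, x^2 - 6*x - 6)
At (3, -1): (-3, -15).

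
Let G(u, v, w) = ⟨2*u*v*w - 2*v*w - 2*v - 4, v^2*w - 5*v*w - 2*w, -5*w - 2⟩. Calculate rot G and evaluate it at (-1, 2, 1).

(∇×G)₁ = ∂G₃/∂v − ∂G₂/∂w = -v^2 + 5*v + 2
(∇×G)₂ = ∂G₁/∂w − ∂G₃/∂u = 2*u*v - 2*v
(∇×G)₃ = ∂G₂/∂u − ∂G₁/∂v = -2*u*w + 2*w + 2
∇×G = (-v^2 + 5*v + 2, 2*u*v - 2*v, -2*u*w + 2*w + 2)
At (-1, 2, 1): (8, -8, 6).

(8, -8, 6)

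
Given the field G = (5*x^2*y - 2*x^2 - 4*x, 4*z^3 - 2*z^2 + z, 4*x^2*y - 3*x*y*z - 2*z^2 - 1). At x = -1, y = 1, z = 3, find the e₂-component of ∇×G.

(∇×G)_2 = ∂G₁/∂z − ∂G₃/∂x
= 0 − (8*x*y - 3*y*z)
= -8*x*y + 3*y*z
At (-1, 1, 3): 17.

17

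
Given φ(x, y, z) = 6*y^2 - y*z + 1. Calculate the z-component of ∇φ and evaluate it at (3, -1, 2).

(∇φ)_3 = ∂φ/∂z = -y
At (3, -1, 2): 1.

1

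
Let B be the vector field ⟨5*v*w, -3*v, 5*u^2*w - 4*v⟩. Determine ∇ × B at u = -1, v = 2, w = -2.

(-4, -10, 10)

(∇×B)₁ = ∂B₃/∂v − ∂B₂/∂w = -4
(∇×B)₂ = ∂B₁/∂w − ∂B₃/∂u = -10*u*w + 5*v
(∇×B)₃ = ∂B₂/∂u − ∂B₁/∂v = -5*w
∇×B = (-4, -10*u*w + 5*v, -5*w)
At (-1, 2, -2): (-4, -10, 10).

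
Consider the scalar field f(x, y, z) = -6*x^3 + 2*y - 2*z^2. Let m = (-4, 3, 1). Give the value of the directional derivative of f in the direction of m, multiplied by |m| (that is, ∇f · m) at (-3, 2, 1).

650

∂f/∂x = -18*x^2
∂f/∂y = 2
∂f/∂z = -4*z
∇f at (-3, 2, 1) = (-162, 2, -4)
∇f · m = (-162)(-4) + (2)(3) + (-4)(1) = 650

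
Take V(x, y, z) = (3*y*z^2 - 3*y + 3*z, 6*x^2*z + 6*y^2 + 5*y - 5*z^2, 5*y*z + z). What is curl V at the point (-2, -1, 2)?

(∇×V)₁ = ∂V₃/∂y − ∂V₂/∂z = -6*x^2 + 15*z
(∇×V)₂ = ∂V₁/∂z − ∂V₃/∂x = 6*y*z + 3
(∇×V)₃ = ∂V₂/∂x − ∂V₁/∂y = 12*x*z - 3*z^2 + 3
∇×V = (-6*x^2 + 15*z, 6*y*z + 3, 12*x*z - 3*z^2 + 3)
At (-2, -1, 2): (6, -9, -57).

(6, -9, -57)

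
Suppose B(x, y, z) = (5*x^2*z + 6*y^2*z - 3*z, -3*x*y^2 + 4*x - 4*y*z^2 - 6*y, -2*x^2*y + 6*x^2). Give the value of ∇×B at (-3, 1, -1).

(∇×B)₁ = ∂B₃/∂y − ∂B₂/∂z = -2*x^2 + 8*y*z
(∇×B)₂ = ∂B₁/∂z − ∂B₃/∂x = 5*x^2 + 4*x*y - 12*x + 6*y^2 - 3
(∇×B)₃ = ∂B₂/∂x − ∂B₁/∂y = -3*y^2 - 12*y*z + 4
∇×B = (-2*x^2 + 8*y*z, 5*x^2 + 4*x*y - 12*x + 6*y^2 - 3, -3*y^2 - 12*y*z + 4)
At (-3, 1, -1): (-26, 72, 13).

(-26, 72, 13)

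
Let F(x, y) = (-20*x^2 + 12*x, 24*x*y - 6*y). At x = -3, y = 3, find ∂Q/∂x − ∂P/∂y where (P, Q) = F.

∂F₂/∂x = 24*y
∂F₁/∂y = 0
Scalar curl = 24*y
At (-3, 3): 72.

72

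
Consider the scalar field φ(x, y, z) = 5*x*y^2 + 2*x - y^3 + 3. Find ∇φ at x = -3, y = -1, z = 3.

∂φ/∂x = 5*y^2 + 2
∂φ/∂y = 10*x*y - 3*y^2
∂φ/∂z = 0
∇φ = (5*y^2 + 2, 10*x*y - 3*y^2, 0)
At (-3, -1, 3): (7, 27, 0).

(7, 27, 0)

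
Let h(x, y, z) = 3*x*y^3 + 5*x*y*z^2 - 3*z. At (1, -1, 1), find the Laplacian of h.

-28

∂²h/∂x² = 0
∂²h/∂y² = 18*x*y
∂²h/∂z² = 10*x*y
∇²h = 28*x*y
At (1, -1, 1): -28.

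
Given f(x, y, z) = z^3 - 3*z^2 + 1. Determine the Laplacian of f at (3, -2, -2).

-18

∂²f/∂x² = 0
∂²f/∂y² = 0
∂²f/∂z² = 6*(z - 1)
∇²f = 6*z - 6
At (3, -2, -2): -18.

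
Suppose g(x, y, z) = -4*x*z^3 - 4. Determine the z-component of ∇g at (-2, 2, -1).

24

(∇g)_3 = ∂g/∂z = -12*x*z^2
At (-2, 2, -1): 24.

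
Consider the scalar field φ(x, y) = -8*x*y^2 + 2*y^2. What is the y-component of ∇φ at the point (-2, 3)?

(∇φ)_2 = ∂φ/∂y = -16*x*y + 4*y
At (-2, 3): 108.

108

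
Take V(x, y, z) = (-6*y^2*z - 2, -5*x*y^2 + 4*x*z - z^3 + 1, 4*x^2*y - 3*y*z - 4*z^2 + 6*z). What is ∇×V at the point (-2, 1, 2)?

(30, 10, 27)

(∇×V)₁ = ∂V₃/∂y − ∂V₂/∂z = 4*x^2 - 4*x + 3*z^2 - 3*z
(∇×V)₂ = ∂V₁/∂z − ∂V₃/∂x = -8*x*y - 6*y^2
(∇×V)₃ = ∂V₂/∂x − ∂V₁/∂y = -5*y^2 + 12*y*z + 4*z
∇×V = (4*x^2 - 4*x + 3*z^2 - 3*z, -8*x*y - 6*y^2, -5*y^2 + 12*y*z + 4*z)
At (-2, 1, 2): (30, 10, 27).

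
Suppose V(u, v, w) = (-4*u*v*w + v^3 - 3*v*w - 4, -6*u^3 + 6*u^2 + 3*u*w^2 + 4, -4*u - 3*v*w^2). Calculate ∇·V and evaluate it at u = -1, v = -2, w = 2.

40

∂V₁/∂u = -4*v*w
∂V₂/∂v = 0
∂V₃/∂w = -6*v*w
∇·V = -10*v*w
At (-1, -2, 2): 40.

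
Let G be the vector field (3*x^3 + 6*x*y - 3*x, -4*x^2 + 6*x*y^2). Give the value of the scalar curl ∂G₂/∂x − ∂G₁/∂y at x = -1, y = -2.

∂G₂/∂x = -8*x + 6*y^2
∂G₁/∂y = 6*x
Scalar curl = -14*x + 6*y^2
At (-1, -2): 38.

38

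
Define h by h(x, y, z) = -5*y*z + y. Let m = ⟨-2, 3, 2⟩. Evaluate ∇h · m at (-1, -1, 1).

∂h/∂x = 0
∂h/∂y = -5*z + 1
∂h/∂z = -5*y
∇h at (-1, -1, 1) = (0, -4, 5)
∇h · m = (0)(-2) + (-4)(3) + (5)(2) = -2

-2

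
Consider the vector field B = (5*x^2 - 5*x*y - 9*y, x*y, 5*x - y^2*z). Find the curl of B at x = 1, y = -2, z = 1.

(4, -5, 12)

(∇×B)₁ = ∂B₃/∂y − ∂B₂/∂z = -2*y*z
(∇×B)₂ = ∂B₁/∂z − ∂B₃/∂x = -5
(∇×B)₃ = ∂B₂/∂x − ∂B₁/∂y = 5*x + y + 9
∇×B = (-2*y*z, -5, 5*x + y + 9)
At (1, -2, 1): (4, -5, 12).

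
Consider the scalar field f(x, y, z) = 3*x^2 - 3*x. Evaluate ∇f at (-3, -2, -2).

∂f/∂x = 6*x - 3
∂f/∂y = 0
∂f/∂z = 0
∇f = (6*x - 3, 0, 0)
At (-3, -2, -2): (-21, 0, 0).

(-21, 0, 0)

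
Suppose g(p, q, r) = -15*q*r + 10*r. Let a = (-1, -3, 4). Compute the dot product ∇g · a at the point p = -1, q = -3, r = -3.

85

∂g/∂p = 0
∂g/∂q = -15*r
∂g/∂r = -15*q + 10
∇g at (-1, -3, -3) = (0, 45, 55)
∇g · a = (0)(-1) + (45)(-3) + (55)(4) = 85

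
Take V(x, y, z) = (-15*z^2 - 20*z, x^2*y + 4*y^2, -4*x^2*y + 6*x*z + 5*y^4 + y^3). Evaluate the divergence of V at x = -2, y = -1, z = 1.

∂V₁/∂x = 0
∂V₂/∂y = x^2 + 8*y
∂V₃/∂z = 6*x
∇·V = x^2 + 6*x + 8*y
At (-2, -1, 1): -16.

-16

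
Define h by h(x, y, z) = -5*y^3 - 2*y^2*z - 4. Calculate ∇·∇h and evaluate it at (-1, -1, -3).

∂²h/∂x² = 0
∂²h/∂y² = -2*(15*y + 2*z)
∂²h/∂z² = 0
∇²h = -30*y - 4*z
At (-1, -1, -3): 42.

42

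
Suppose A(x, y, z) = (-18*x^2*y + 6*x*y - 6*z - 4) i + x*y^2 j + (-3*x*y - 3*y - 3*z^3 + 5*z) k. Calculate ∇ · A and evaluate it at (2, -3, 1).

∂A₁/∂x = -36*x*y + 6*y
∂A₂/∂y = 2*x*y
∂A₃/∂z = -9*z^2 + 5
∇·A = -34*x*y + 6*y - 9*z^2 + 5
At (2, -3, 1): 182.

182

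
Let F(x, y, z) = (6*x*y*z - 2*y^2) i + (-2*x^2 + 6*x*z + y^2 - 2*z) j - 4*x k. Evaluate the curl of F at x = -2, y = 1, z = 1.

(14, -8, 30)

(∇×F)₁ = ∂F₃/∂y − ∂F₂/∂z = -6*x + 2
(∇×F)₂ = ∂F₁/∂z − ∂F₃/∂x = 6*x*y + 4
(∇×F)₃ = ∂F₂/∂x − ∂F₁/∂y = -6*x*z - 4*x + 4*y + 6*z
∇×F = (-6*x + 2, 6*x*y + 4, -6*x*z - 4*x + 4*y + 6*z)
At (-2, 1, 1): (14, -8, 30).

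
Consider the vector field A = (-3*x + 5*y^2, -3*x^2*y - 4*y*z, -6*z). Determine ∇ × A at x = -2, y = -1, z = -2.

(-4, 0, -2)

(∇×A)₁ = ∂A₃/∂y − ∂A₂/∂z = 4*y
(∇×A)₂ = ∂A₁/∂z − ∂A₃/∂x = 0
(∇×A)₃ = ∂A₂/∂x − ∂A₁/∂y = -6*x*y - 10*y
∇×A = (4*y, 0, -6*x*y - 10*y)
At (-2, -1, -2): (-4, 0, -2).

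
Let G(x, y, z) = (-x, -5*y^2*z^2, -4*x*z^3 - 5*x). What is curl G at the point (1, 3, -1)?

(∇×G)₁ = ∂G₃/∂y − ∂G₂/∂z = 10*y^2*z
(∇×G)₂ = ∂G₁/∂z − ∂G₃/∂x = 4*z^3 + 5
(∇×G)₃ = ∂G₂/∂x − ∂G₁/∂y = 0
∇×G = (10*y^2*z, 4*z^3 + 5, 0)
At (1, 3, -1): (-90, 1, 0).

(-90, 1, 0)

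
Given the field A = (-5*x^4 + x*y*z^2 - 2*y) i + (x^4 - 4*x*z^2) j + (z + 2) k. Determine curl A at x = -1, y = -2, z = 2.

(∇×A)₁ = ∂A₃/∂y − ∂A₂/∂z = 8*x*z
(∇×A)₂ = ∂A₁/∂z − ∂A₃/∂x = 2*x*y*z
(∇×A)₃ = ∂A₂/∂x − ∂A₁/∂y = 4*x^3 - x*z^2 - 4*z^2 + 2
∇×A = (8*x*z, 2*x*y*z, 4*x^3 - x*z^2 - 4*z^2 + 2)
At (-1, -2, 2): (-16, 8, -14).

(-16, 8, -14)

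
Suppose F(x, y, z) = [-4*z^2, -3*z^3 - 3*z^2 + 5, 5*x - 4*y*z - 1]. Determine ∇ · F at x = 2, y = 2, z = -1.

∂F₁/∂x = 0
∂F₂/∂y = 0
∂F₃/∂z = -4*y
∇·F = -4*y
At (2, 2, -1): -8.

-8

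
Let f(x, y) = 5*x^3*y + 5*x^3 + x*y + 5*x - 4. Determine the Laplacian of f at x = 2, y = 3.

∂²f/∂x² = 30*x*(y + 1)
∂²f/∂y² = 0
∇²f = 30*x*y + 30*x
At (2, 3): 240.

240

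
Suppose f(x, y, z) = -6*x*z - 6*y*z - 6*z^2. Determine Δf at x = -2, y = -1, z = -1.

-12

∂²f/∂x² = 0
∂²f/∂y² = 0
∂²f/∂z² = -12
∇²f = -12
At (-2, -1, -1): -12.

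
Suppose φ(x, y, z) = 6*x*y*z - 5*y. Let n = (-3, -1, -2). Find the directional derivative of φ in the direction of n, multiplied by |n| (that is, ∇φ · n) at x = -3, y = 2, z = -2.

∂φ/∂x = 6*y*z
∂φ/∂y = 6*x*z - 5
∂φ/∂z = 6*x*y
∇φ at (-3, 2, -2) = (-24, 31, -36)
∇φ · n = (-24)(-3) + (31)(-1) + (-36)(-2) = 113

113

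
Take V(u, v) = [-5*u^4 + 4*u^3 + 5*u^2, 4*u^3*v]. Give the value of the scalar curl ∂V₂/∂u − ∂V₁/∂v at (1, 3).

∂V₂/∂u = 12*u^2*v
∂V₁/∂v = 0
Scalar curl = 12*u^2*v
At (1, 3): 36.

36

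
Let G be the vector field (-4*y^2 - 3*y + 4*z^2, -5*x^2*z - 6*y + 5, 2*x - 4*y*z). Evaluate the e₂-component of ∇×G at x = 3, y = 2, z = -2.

-18

(∇×G)_2 = ∂G₁/∂z − ∂G₃/∂x
= 8*z − (2)
= 8*z - 2
At (3, 2, -2): -18.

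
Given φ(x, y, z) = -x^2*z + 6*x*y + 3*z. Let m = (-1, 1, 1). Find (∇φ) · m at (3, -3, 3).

48

∂φ/∂x = -2*x*z + 6*y
∂φ/∂y = 6*x
∂φ/∂z = -x^2 + 3
∇φ at (3, -3, 3) = (-36, 18, -6)
∇φ · m = (-36)(-1) + (18)(1) + (-6)(1) = 48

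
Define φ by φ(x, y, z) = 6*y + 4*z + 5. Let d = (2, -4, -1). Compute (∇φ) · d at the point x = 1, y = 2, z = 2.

∂φ/∂x = 0
∂φ/∂y = 6
∂φ/∂z = 4
∇φ at (1, 2, 2) = (0, 6, 4)
∇φ · d = (0)(2) + (6)(-4) + (4)(-1) = -28

-28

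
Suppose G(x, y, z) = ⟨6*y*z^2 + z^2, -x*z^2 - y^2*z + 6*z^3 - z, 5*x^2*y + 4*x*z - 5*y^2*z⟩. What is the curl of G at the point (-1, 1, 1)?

(∇×G)₁ = ∂G₃/∂y − ∂G₂/∂z = 5*x^2 + 2*x*z + y^2 - 10*y*z - 18*z^2 + 1
(∇×G)₂ = ∂G₁/∂z − ∂G₃/∂x = -10*x*y + 12*y*z - 2*z
(∇×G)₃ = ∂G₂/∂x − ∂G₁/∂y = -7*z^2
∇×G = (5*x^2 + 2*x*z + y^2 - 10*y*z - 18*z^2 + 1, -10*x*y + 12*y*z - 2*z, -7*z^2)
At (-1, 1, 1): (-23, 20, -7).

(-23, 20, -7)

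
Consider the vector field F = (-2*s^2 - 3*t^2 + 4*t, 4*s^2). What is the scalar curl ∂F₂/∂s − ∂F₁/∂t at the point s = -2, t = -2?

-32

∂F₂/∂s = 8*s
∂F₁/∂t = -6*t + 4
Scalar curl = 8*s + 6*t - 4
At (-2, -2): -32.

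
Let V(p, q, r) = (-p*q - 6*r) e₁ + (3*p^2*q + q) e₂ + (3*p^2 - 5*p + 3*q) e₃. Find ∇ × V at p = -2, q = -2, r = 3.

(∇×V)₁ = ∂V₃/∂q − ∂V₂/∂r = 3
(∇×V)₂ = ∂V₁/∂r − ∂V₃/∂p = -6*p - 1
(∇×V)₃ = ∂V₂/∂p − ∂V₁/∂q = 6*p*q + p
∇×V = (3, -6*p - 1, 6*p*q + p)
At (-2, -2, 3): (3, 11, 22).

(3, 11, 22)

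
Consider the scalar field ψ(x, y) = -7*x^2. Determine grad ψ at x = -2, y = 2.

(28, 0)

∂ψ/∂x = -14*x
∂ψ/∂y = 0
∇ψ = (-14*x, 0)
At (-2, 2): (28, 0).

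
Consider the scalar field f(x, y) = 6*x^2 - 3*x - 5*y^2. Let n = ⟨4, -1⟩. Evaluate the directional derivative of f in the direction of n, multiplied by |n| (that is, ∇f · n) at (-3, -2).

∂f/∂x = 12*x - 3
∂f/∂y = -10*y
∇f at (-3, -2) = (-39, 20)
∇f · n = (-39)(4) + (20)(-1) = -176

-176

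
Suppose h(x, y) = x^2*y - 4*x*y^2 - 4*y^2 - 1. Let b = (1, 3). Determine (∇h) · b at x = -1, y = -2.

-9

∂h/∂x = 2*x*y - 4*y^2
∂h/∂y = x^2 - 8*x*y - 8*y
∇h at (-1, -2) = (-12, 1)
∇h · b = (-12)(1) + (1)(3) = -9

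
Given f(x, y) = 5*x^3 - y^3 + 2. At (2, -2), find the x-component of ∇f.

60

(∇f)_1 = ∂f/∂x = 15*x^2
At (2, -2): 60.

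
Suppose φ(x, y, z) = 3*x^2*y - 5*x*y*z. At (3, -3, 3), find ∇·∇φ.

∂²φ/∂x² = 6*y
∂²φ/∂y² = 0
∂²φ/∂z² = 0
∇²φ = 6*y
At (3, -3, 3): -18.

-18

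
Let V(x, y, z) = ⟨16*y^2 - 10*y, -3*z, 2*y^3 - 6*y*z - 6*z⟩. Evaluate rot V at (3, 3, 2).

(45, 0, -86)

(∇×V)₁ = ∂V₃/∂y − ∂V₂/∂z = 6*y^2 - 6*z + 3
(∇×V)₂ = ∂V₁/∂z − ∂V₃/∂x = 0
(∇×V)₃ = ∂V₂/∂x − ∂V₁/∂y = -32*y + 10
∇×V = (6*y^2 - 6*z + 3, 0, -32*y + 10)
At (3, 3, 2): (45, 0, -86).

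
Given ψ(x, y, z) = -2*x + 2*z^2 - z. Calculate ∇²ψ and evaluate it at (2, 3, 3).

4

∂²ψ/∂x² = 0
∂²ψ/∂y² = 0
∂²ψ/∂z² = 4
∇²ψ = 4
At (2, 3, 3): 4.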